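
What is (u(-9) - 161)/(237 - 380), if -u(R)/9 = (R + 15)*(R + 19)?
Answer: 701/143 ≈ 4.9021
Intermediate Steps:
u(R) = -9*(15 + R)*(19 + R) (u(R) = -9*(R + 15)*(R + 19) = -9*(15 + R)*(19 + R))
(u(-9) - 161)/(237 - 380) = ((-2565 - 306*(-9) - 9*(-9)²) - 161)/(237 - 380) = ((-2565 + 2754 - 9*81) - 161)/(-143) = ((-2565 + 2754 - 729) - 161)*(-1/143) = (-540 - 161)*(-1/143) = -701*(-1/143) = 701/143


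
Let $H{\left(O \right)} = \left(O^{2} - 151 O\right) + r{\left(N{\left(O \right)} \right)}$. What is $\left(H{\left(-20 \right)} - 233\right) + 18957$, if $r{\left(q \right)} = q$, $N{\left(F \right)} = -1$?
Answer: $22143$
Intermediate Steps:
$H{\left(O \right)} = -1 + O^{2} - 151 O$ ($H{\left(O \right)} = \left(O^{2} - 151 O\right) - 1 = -1 + O^{2} - 151 O$)
$\left(H{\left(-20 \right)} - 233\right) + 18957 = \left(\left(-1 + \left(-20\right)^{2} - -3020\right) - 233\right) + 18957 = \left(\left(-1 + 400 + 3020\right) - 233\right) + 18957 = \left(3419 - 233\right) + 18957 = 3186 + 18957 = 22143$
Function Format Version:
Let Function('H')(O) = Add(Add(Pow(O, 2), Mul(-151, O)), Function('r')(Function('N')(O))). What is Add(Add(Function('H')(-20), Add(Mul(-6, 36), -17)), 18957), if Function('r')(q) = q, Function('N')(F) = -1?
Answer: 22143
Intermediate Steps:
Function('H')(O) = Add(-1, Pow(O, 2), Mul(-151, O)) (Function('H')(O) = Add(Add(Pow(O, 2), Mul(-151, O)), -1) = Add(-1, Pow(O, 2), Mul(-151, O)))
Add(Add(Function('H')(-20), Add(Mul(-6, 36), -17)), 18957) = Add(Add(Add(-1, Pow(-20, 2), Mul(-151, -20)), Add(Mul(-6, 36), -17)), 18957) = Add(Add(Add(-1, 400, 3020), Add(-216, -17)), 18957) = Add(Add(3419, -233), 18957) = Add(3186, 18957) = 22143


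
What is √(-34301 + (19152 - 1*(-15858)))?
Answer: √709 ≈ 26.627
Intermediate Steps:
√(-34301 + (19152 - 1*(-15858))) = √(-34301 + (19152 + 15858)) = √(-34301 + 35010) = √709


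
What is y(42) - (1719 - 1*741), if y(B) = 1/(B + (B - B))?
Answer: -41075/42 ≈ -977.98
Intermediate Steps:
y(B) = 1/B (y(B) = 1/(B + 0) = 1/B)
y(42) - (1719 - 1*741) = 1/42 - (1719 - 1*741) = 1/42 - (1719 - 741) = 1/42 - 1*978 = 1/42 - 978 = -41075/42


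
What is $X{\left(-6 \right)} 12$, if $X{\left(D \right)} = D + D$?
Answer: $-144$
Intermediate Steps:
$X{\left(D \right)} = 2 D$
$X{\left(-6 \right)} 12 = 2 \left(-6\right) 12 = \left(-12\right) 12 = -144$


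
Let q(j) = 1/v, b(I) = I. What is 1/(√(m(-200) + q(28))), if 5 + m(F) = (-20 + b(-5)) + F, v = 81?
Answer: -9*I*√18629/18629 ≈ -0.06594*I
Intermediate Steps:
m(F) = -30 + F (m(F) = -5 + ((-20 - 5) + F) = -5 + (-25 + F) = -30 + F)
q(j) = 1/81
1/(√(m(-200) + q(28))) = 1/(√((-30 - 200) + 1/81)) = 1/(√(-230 + 1/81)) = 1/(√(-18629/81)) = 1/(I*√18629/9) = -9*I*√18629/18629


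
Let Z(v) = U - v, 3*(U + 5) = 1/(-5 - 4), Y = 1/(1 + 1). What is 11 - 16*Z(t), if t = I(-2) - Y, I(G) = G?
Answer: 1393/27 ≈ 51.593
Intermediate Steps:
Y = ½ (Y = 1/2 = ½ ≈ 0.50000)
t = -5/2 (t = -2 - 1*½ = -2 - ½ = -5/2 ≈ -2.5000)
U = -136/27 (U = -5 + 1/(3*(-5 - 4)) = -5 + (⅓)/(-9) = -5 + (⅓)*(-⅑) = -5 - 1/27 = -136/27 ≈ -5.0370)
Z(v) = -136/27 - v
11 - 16*Z(t) = 11 - 16*(-136/27 - 1*(-5/2)) = 11 - 16*(-136/27 + 5/2) = 11 - 16*(-137/54) = 11 + 1096/27 = 1393/27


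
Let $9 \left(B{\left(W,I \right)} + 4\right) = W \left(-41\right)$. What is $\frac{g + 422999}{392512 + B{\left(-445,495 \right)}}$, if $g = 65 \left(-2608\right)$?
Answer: $\frac{2281311}{3550817} \approx 0.64248$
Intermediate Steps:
$B{\left(W,I \right)} = -4 - \frac{41 W}{9}$ ($B{\left(W,I \right)} = -4 + \frac{W \left(-41\right)}{9} = -4 + \frac{\left(-41\right) W}{9} = -4 - \frac{41 W}{9}$)
$g = -169520$
$\frac{g + 422999}{392512 + B{\left(-445,495 \right)}} = \frac{-169520 + 422999}{392512 - - \frac{18209}{9}} = \frac{253479}{392512 + \left(-4 + \frac{18245}{9}\right)} = \frac{253479}{392512 + \frac{18209}{9}} = \frac{253479}{\frac{3550817}{9}} = 253479 \cdot \frac{9}{3550817} = \frac{2281311}{3550817}$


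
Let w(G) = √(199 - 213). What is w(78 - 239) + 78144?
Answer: 78144 + I*√14 ≈ 78144.0 + 3.7417*I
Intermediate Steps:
w(G) = I*√14 (w(G) = √(-14) = I*√14)
w(78 - 239) + 78144 = I*√14 + 78144 = 78144 + I*√14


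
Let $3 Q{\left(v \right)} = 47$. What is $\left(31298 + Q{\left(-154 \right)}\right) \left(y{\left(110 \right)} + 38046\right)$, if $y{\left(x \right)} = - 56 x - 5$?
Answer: $998311007$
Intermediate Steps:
$Q{\left(v \right)} = \frac{47}{3}$ ($Q{\left(v \right)} = \frac{1}{3} \cdot 47 = \frac{47}{3}$)
$y{\left(x \right)} = -5 - 56 x$
$\left(31298 + Q{\left(-154 \right)}\right) \left(y{\left(110 \right)} + 38046\right) = \left(31298 + \frac{47}{3}\right) \left(\left(-5 - 6160\right) + 38046\right) = \frac{93941 \left(\left(-5 - 6160\right) + 38046\right)}{3} = \frac{93941 \left(-6165 + 38046\right)}{3} = \frac{93941}{3} \cdot 31881 = 998311007$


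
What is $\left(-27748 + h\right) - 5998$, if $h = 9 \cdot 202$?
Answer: $-31928$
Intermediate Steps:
$h = 1818$
$\left(-27748 + h\right) - 5998 = \left(-27748 + 1818\right) - 5998 = -25930 - 5998 = -31928$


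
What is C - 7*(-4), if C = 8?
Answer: 36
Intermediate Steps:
C - 7*(-4) = 8 - 7*(-4) = 8 + 28 = 36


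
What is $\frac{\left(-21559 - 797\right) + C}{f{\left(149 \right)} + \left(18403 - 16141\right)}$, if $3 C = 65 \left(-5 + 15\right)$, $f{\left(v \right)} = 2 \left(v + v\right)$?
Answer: $- \frac{33209}{4287} \approx -7.7464$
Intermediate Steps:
$f{\left(v \right)} = 4 v$ ($f{\left(v \right)} = 2 \cdot 2 v = 4 v$)
$C = \frac{650}{3}$ ($C = \frac{65 \left(-5 + 15\right)}{3} = \frac{65 \cdot 10}{3} = \frac{1}{3} \cdot 650 = \frac{650}{3} \approx 216.67$)
$\frac{\left(-21559 - 797\right) + C}{f{\left(149 \right)} + \left(18403 - 16141\right)} = \frac{\left(-21559 - 797\right) + \frac{650}{3}}{4 \cdot 149 + \left(18403 - 16141\right)} = \frac{\left(-21559 - 797\right) + \frac{650}{3}}{596 + 2262} = \frac{-22356 + \frac{650}{3}}{2858} = \left(- \frac{66418}{3}\right) \frac{1}{2858} = - \frac{33209}{4287}$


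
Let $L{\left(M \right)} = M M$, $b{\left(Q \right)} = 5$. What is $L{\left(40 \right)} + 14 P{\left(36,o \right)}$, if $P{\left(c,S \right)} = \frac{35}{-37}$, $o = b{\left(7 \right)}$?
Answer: $\frac{58710}{37} \approx 1586.8$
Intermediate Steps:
$o = 5$
$L{\left(M \right)} = M^{2}$
$P{\left(c,S \right)} = - \frac{35}{37}$ ($P{\left(c,S \right)} = 35 \left(- \frac{1}{37}\right) = - \frac{35}{37}$)
$L{\left(40 \right)} + 14 P{\left(36,o \right)} = 40^{2} + 14 \left(- \frac{35}{37}\right) = 1600 - \frac{490}{37} = \frac{58710}{37}$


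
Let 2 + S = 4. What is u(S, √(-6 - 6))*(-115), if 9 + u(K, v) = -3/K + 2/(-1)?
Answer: 2875/2 ≈ 1437.5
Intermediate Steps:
S = 2 (S = -2 + 4 = 2)
u(K, v) = -11 - 3/K (u(K, v) = -9 + (-3/K + 2/(-1)) = -9 + (-3/K + 2*(-1)) = -9 + (-3/K - 2) = -9 + (-2 - 3/K) = -11 - 3/K)
u(S, √(-6 - 6))*(-115) = (-11 - 3/2)*(-115) = -25/2*(-115) = 2875/2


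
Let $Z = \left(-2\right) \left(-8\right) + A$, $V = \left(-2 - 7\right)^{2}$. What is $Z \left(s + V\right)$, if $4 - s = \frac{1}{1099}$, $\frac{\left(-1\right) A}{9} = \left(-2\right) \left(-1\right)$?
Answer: $- \frac{186828}{1099} \approx -170.0$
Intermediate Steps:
$A = -18$ ($A = - 9 \left(\left(-2\right) \left(-1\right)\right) = \left(-9\right) 2 = -18$)
$V = 81$ ($V = \left(-9\right)^{2} = 81$)
$Z = -2$ ($Z = \left(-2\right) \left(-8\right) - 18 = 16 - 18 = -2$)
$s = \frac{4395}{1099}$ ($s = 4 - \frac{1}{1099} = \frac{4395}{1099} \approx 3.9991$)
$Z \left(s + V\right) = - 2 \left(\frac{4395}{1099} + 81\right) = \left(-2\right) \frac{93414}{1099} = - \frac{186828}{1099}$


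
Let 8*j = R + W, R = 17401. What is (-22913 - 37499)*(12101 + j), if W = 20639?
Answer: -1018304672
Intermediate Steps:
j = 4755 (j = (17401 + 20639)/8 = (⅛)*38040 = 4755)
(-22913 - 37499)*(12101 + j) = (-22913 - 37499)*(12101 + 4755) = -60412*16856 = -1018304672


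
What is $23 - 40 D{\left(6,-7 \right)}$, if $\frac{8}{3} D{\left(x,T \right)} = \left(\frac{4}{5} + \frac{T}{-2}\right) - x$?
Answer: $\frac{97}{2} \approx 48.5$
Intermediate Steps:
$D{\left(x,T \right)} = \frac{3}{10} - \frac{3 x}{8} - \frac{3 T}{16}$ ($D{\left(x,T \right)} = \frac{3 \left(\left(\frac{4}{5} + \frac{T}{-2}\right) - x\right)}{8} = \frac{3 \left(\left(4 \cdot \frac{1}{5} + T \left(- \frac{1}{2}\right)\right) - x\right)}{8} = \frac{3 \left(\left(\frac{4}{5} - \frac{T}{2}\right) - x\right)}{8} = \frac{3 \left(\frac{4}{5} - x - \frac{T}{2}\right)}{8} = \frac{3}{10} - \frac{3 x}{8} - \frac{3 T}{16}$)
$23 - 40 D{\left(6,-7 \right)} = 23 - 40 \left(\frac{3}{10} - \frac{9}{4} - - \frac{21}{16}\right) = 23 - 40 \left(\frac{3}{10} - \frac{9}{4} + \frac{21}{16}\right) = 23 - - \frac{51}{2} = 23 + \frac{51}{2} = \frac{97}{2}$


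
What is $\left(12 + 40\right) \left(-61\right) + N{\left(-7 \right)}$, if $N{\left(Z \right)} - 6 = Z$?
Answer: $-3173$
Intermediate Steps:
$N{\left(Z \right)} = 6 + Z$
$\left(12 + 40\right) \left(-61\right) + N{\left(-7 \right)} = \left(12 + 40\right) \left(-61\right) + \left(6 - 7\right) = 52 \left(-61\right) - 1 = -3172 - 1 = -3173$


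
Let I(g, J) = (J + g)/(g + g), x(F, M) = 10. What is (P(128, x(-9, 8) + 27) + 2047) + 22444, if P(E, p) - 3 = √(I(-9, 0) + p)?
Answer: 24494 + 5*√6/2 ≈ 24500.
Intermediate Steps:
I(g, J) = (J + g)/(2*g) (I(g, J) = (J + g)/((2*g)) = (J + g)*(1/(2*g)) = (J + g)/(2*g))
P(E, p) = 3 + √(½ + p) (P(E, p) = 3 + √((½)*(0 - 9)/(-9) + p) = 3 + √((½)*(-⅑)*(-9) + p) = 3 + √(½ + p))
(P(128, x(-9, 8) + 27) + 2047) + 22444 = ((3 + √(2 + 4*(10 + 27))/2) + 2047) + 22444 = ((3 + √(2 + 4*37)/2) + 2047) + 22444 = ((3 + √(2 + 148)/2) + 2047) + 22444 = ((3 + √150/2) + 2047) + 22444 = ((3 + (5*√6)/2) + 2047) + 22444 = ((3 + 5*√6/2) + 2047) + 22444 = (2050 + 5*√6/2) + 22444 = 24494 + 5*√6/2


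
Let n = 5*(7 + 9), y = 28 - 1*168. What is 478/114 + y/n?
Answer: 557/228 ≈ 2.4430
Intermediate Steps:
y = -140 (y = 28 - 168 = -140)
n = 80 (n = 5*16 = 80)
478/114 + y/n = 478/114 - 140/80 = 478*(1/114) - 140*1/80 = 239/57 - 7/4 = 557/228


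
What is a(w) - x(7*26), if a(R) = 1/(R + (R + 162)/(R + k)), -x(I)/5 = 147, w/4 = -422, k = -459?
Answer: 2662616203/3622610 ≈ 735.00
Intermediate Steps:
w = -1688 (w = 4*(-422) = -1688)
x(I) = -735 (x(I) = -5*147 = -735)
a(R) = 1/(R + (162 + R)/(-459 + R)) (a(R) = 1/(R + (R + 162)/(R - 459)) = 1/(R + (162 + R)/(-459 + R)))
a(w) - x(7*26) = (-459 - 1688)/(162 + (-1688)² - 458*(-1688)) - 1*(-735) = -2147/(162 + 2849344 + 773104) + 735 = -2147/3622610 + 735 = 2662616203/3622610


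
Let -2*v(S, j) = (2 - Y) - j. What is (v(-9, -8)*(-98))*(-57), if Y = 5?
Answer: -13965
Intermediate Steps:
v(S, j) = 3/2 + j/2 (v(S, j) = -((2 - 1*5) - j)/2 = -((2 - 5) - j)/2 = -(-3 - j)/2 = 3/2 + j/2)
(v(-9, -8)*(-98))*(-57) = ((3/2 + (1/2)*(-8))*(-98))*(-57) = ((3/2 - 4)*(-98))*(-57) = -5/2*(-98)*(-57) = 245*(-57) = -13965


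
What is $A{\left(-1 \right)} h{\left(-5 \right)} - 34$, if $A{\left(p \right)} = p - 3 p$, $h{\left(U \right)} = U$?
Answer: $-44$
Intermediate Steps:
$A{\left(p \right)} = - 2 p$
$A{\left(-1 \right)} h{\left(-5 \right)} - 34 = \left(-2\right) \left(-1\right) \left(-5\right) - 34 = 2 \left(-5\right) - 34 = -10 - 34 = -44$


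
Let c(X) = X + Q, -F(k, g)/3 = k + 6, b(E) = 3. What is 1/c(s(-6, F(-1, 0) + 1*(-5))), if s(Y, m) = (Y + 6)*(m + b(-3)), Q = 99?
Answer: 1/99 ≈ 0.010101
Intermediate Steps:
F(k, g) = -18 - 3*k (F(k, g) = -3*(k + 6) = -3*(6 + k) = -18 - 3*k)
s(Y, m) = (3 + m)*(6 + Y) (s(Y, m) = (Y + 6)*(m + 3) = (6 + Y)*(3 + m) = (3 + m)*(6 + Y))
c(X) = 99 + X (c(X) = X + 99 = 99 + X)
1/c(s(-6, F(-1, 0) + 1*(-5))) = 1/(99 + (18 + 3*(-6) + 6*((-18 - 3*(-1)) + 1*(-5)) - 6*((-18 - 3*(-1)) + 1*(-5)))) = 1/(99 + (18 - 18 + 6*((-18 + 3) - 5) - 6*((-18 + 3) - 5))) = 1/(99 + (18 - 18 + 6*(-15 - 5) - 6*(-15 - 5))) = 1/(99 + (18 - 18 + 6*(-20) - 6*(-20))) = 1/(99 + (18 - 18 - 120 + 120)) = 1/(99 + 0) = 1/99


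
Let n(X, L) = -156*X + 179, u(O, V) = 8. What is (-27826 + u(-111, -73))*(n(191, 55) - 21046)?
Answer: 1409343334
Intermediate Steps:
n(X, L) = 179 - 156*X
(-27826 + u(-111, -73))*(n(191, 55) - 21046) = (-27826 + 8)*((179 - 156*191) - 21046) = -27818*((179 - 29796) - 21046) = -27818*(-29617 - 21046) = -27818*(-50663) = 1409343334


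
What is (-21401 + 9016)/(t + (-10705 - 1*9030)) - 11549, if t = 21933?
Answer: -25397087/2198 ≈ -11555.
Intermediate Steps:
(-21401 + 9016)/(t + (-10705 - 1*9030)) - 11549 = (-21401 + 9016)/(21933 + (-10705 - 1*9030)) - 11549 = -12385/(21933 + (-10705 - 9030)) - 11549 = -12385/(21933 - 19735) - 11549 = -12385/2198 - 11549 = -25397087/2198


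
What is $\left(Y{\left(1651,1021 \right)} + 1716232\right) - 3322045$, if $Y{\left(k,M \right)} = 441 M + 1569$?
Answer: $-1153983$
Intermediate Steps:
$Y{\left(k,M \right)} = 1569 + 441 M$
$\left(Y{\left(1651,1021 \right)} + 1716232\right) - 3322045 = \left(\left(1569 + 441 \cdot 1021\right) + 1716232\right) - 3322045 = \left(\left(1569 + 450261\right) + 1716232\right) - 3322045 = \left(451830 + 1716232\right) - 3322045 = 2168062 - 3322045 = -1153983$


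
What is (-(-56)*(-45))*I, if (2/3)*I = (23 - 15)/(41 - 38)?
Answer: -10080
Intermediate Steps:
I = 4 (I = 3*((23 - 15)/(41 - 38))/2 = 3*(8/3)/2 = 3*(8*(⅓))/2 = (3/2)*(8/3) = 4)
(-(-56)*(-45))*I = -(-56)*(-45)*4 = -28*90*4 = -2520*4 = -10080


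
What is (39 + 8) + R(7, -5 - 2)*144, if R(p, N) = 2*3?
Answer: 911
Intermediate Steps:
R(p, N) = 6
(39 + 8) + R(7, -5 - 2)*144 = (39 + 8) + 6*144 = 47 + 864 = 911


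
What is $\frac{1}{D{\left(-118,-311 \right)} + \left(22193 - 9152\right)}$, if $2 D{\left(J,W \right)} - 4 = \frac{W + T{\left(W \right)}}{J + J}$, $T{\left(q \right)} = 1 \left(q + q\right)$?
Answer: $\frac{472}{6157229} \approx 7.6658 \cdot 10^{-5}$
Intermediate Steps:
$T{\left(q \right)} = 2 q$ ($T{\left(q \right)} = 1 \cdot 2 q = 2 q$)
$D{\left(J,W \right)} = 2 + \frac{3 W}{4 J}$ ($D{\left(J,W \right)} = 2 + \frac{\left(W + 2 W\right) \frac{1}{J + J}}{2} = 2 + \frac{3 W \frac{1}{2 J}}{2} = 2 + \frac{\frac{3}{2} W \frac{1}{J}}{2} = 2 + \frac{3 W}{4 J}$)
$\frac{1}{D{\left(-118,-311 \right)} + \left(22193 - 9152\right)} = \frac{1}{\left(2 + \frac{3}{4} \left(-311\right) \frac{1}{-118}\right) + \left(22193 - 9152\right)} = \frac{1}{\left(2 + \frac{3}{4} \left(-311\right) \left(- \frac{1}{118}\right)\right) + \left(22193 - 9152\right)} = \frac{1}{\left(2 + \frac{933}{472}\right) + 13041} = \frac{1}{\frac{1877}{472} + 13041} = \frac{1}{\frac{6157229}{472}} = \frac{472}{6157229}$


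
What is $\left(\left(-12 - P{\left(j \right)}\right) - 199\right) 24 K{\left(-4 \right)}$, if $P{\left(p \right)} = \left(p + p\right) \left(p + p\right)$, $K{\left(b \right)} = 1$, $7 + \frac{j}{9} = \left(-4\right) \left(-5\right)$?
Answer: $-1319208$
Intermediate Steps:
$j = 117$ ($j = -63 + 9 \left(\left(-4\right) \left(-5\right)\right) = -63 + 9 \cdot 20 = -63 + 180 = 117$)
$P{\left(p \right)} = 4 p^{2}$ ($P{\left(p \right)} = 2 p 2 p = 4 p^{2}$)
$\left(\left(-12 - P{\left(j \right)}\right) - 199\right) 24 K{\left(-4 \right)} = \left(\left(-12 - 4 \cdot 117^{2}\right) - 199\right) 24 \cdot 1 = \left(\left(-12 - 4 \cdot 13689\right) - 199\right) 24 = \left(\left(-12 - 54756\right) - 199\right) 24 = \left(-54768 - 199\right) 24 = \left(-54967\right) 24 = -1319208$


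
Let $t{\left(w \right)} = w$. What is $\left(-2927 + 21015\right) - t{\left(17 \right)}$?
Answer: $18071$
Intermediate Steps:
$\left(-2927 + 21015\right) - t{\left(17 \right)} = \left(-2927 + 21015\right) - 17 = 18088 - 17 = 18071$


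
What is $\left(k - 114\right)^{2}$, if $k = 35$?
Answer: $6241$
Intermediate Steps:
$\left(k - 114\right)^{2} = \left(35 - 114\right)^{2} = \left(-79\right)^{2} = 6241$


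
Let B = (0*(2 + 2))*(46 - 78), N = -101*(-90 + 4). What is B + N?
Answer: 8686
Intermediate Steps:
N = 8686 (N = -101*(-86) = 8686)
B = 0 (B = (0*4)*(-32) = 0*(-32) = 0)
B + N = 0 + 8686 = 8686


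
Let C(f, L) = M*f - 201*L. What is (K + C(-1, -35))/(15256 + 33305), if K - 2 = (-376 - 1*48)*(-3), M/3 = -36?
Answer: 8417/48561 ≈ 0.17333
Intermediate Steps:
M = -108 (M = 3*(-36) = -108)
C(f, L) = -201*L - 108*f (C(f, L) = -108*f - 201*L = -201*L - 108*f)
K = 1274 (K = 2 + (-376 - 1*48)*(-3) = 2 + (-376 - 48)*(-3) = 2 - 424*(-3) = 2 + 1272 = 1274)
(K + C(-1, -35))/(15256 + 33305) = (1274 + (-201*(-35) - 108*(-1)))/(15256 + 33305) = (1274 + (7035 + 108))/48561 = (1274 + 7143)*(1/48561) = 8417*(1/48561) = 8417/48561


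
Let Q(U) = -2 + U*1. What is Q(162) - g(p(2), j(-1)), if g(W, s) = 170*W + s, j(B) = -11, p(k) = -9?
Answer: 1701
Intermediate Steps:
g(W, s) = s + 170*W
Q(U) = -2 + U
Q(162) - g(p(2), j(-1)) = (-2 + 162) - (-11 + 170*(-9)) = 160 - (-11 - 1530) = 160 - 1*(-1541) = 160 + 1541 = 1701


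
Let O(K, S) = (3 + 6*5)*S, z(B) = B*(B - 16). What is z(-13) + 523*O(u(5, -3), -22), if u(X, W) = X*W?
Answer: -379321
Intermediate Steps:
z(B) = B*(-16 + B)
u(X, W) = W*X
O(K, S) = 33*S (O(K, S) = (3 + 30)*S = 33*S)
z(-13) + 523*O(u(5, -3), -22) = -13*(-16 - 13) + 523*(33*(-22)) = -13*(-29) + 523*(-726) = 377 - 379698 = -379321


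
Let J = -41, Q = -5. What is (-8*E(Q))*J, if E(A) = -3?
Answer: -984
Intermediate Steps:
(-8*E(Q))*J = -8*(-3)*(-41) = 24*(-41) = -984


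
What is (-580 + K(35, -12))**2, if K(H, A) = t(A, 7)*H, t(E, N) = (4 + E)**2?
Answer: 2755600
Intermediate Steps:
K(H, A) = H*(4 + A)**2 (K(H, A) = (4 + A)**2*H = H*(4 + A)**2)
(-580 + K(35, -12))**2 = (-580 + 35*(4 - 12)**2)**2 = (-580 + 35*(-8)**2)**2 = (-580 + 35*64)**2 = (-580 + 2240)**2 = 1660**2 = 2755600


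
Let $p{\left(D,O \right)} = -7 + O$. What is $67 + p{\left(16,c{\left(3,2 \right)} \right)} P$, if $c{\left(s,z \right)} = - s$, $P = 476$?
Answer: $-4693$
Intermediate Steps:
$67 + p{\left(16,c{\left(3,2 \right)} \right)} P = 67 + \left(-7 - 3\right) 476 = 67 - 4760 = -4693$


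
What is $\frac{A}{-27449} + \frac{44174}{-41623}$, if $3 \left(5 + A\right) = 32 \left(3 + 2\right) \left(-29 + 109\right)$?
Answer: $- \frac{4169746433}{3427529181} \approx -1.2165$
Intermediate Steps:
$A = \frac{12785}{3}$ ($A = -5 + \frac{32 \left(3 + 2\right) \left(-29 + 109\right)}{3} = -5 + \frac{32 \cdot 5 \cdot 80}{3} = -5 + \frac{160 \cdot 80}{3} = -5 + \frac{1}{3} \cdot 12800 = -5 + \frac{12800}{3} = \frac{12785}{3} \approx 4261.7$)
$\frac{A}{-27449} + \frac{44174}{-41623} = \frac{12785}{3 \left(-27449\right)} + \frac{44174}{-41623} = \frac{12785}{3} \left(- \frac{1}{27449}\right) + 44174 \left(- \frac{1}{41623}\right) = - \frac{12785}{82347} - \frac{44174}{41623} = - \frac{4169746433}{3427529181}$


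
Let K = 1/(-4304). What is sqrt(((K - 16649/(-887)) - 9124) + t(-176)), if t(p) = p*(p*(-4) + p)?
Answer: I*sqrt(92942300589550061)/954412 ≈ 319.43*I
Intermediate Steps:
K = -1/4304 ≈ -0.00023234
t(p) = -3*p**2 (t(p) = p*(-4*p + p) = p*(-3*p) = -3*p**2)
sqrt(((K - 16649/(-887)) - 9124) + t(-176)) = sqrt(((-1/4304 - 16649/(-887)) - 9124) - 3*(-176)**2) = sqrt(((-1/4304 - 16649*(-1/887)) - 9124) - 3*30976) = sqrt(((-1/4304 + 16649/887) - 9124) - 92928) = sqrt((71656409/3817648 - 9124) - 92928) = sqrt(-34760563943/3817648 - 92928) = sqrt(-389526957287/3817648) = I*sqrt(92942300589550061)/954412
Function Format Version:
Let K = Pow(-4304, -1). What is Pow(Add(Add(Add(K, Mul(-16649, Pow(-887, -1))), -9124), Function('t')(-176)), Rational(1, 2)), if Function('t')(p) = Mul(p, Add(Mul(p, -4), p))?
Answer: Mul(Rational(1, 954412), I, Pow(92942300589550061, Rational(1, 2))) ≈ Mul(319.43, I)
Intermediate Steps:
K = Rational(-1, 4304) ≈ -0.00023234
Function('t')(p) = Mul(-3, Pow(p, 2)) (Function('t')(p) = Mul(p, Add(Mul(-4, p), p)) = Mul(p, Mul(-3, p)) = Mul(-3, Pow(p, 2)))
Pow(Add(Add(Add(K, Mul(-16649, Pow(-887, -1))), -9124), Function('t')(-176)), Rational(1, 2)) = Pow(Add(Add(Add(Rational(-1, 4304), Mul(-16649, Pow(-887, -1))), -9124), Mul(-3, Pow(-176, 2))), Rational(1, 2)) = Pow(Add(Add(Add(Rational(-1, 4304), Mul(-16649, Rational(-1, 887))), -9124), Mul(-3, 30976)), Rational(1, 2)) = Pow(Add(Add(Add(Rational(-1, 4304), Rational(16649, 887)), -9124), -92928), Rational(1, 2)) = Pow(Add(Add(Rational(71656409, 3817648), -9124), -92928), Rational(1, 2)) = Pow(Add(Rational(-34760563943, 3817648), -92928), Rational(1, 2)) = Pow(Rational(-389526957287, 3817648), Rational(1, 2)) = Mul(Rational(1, 954412), I, Pow(92942300589550061, Rational(1, 2)))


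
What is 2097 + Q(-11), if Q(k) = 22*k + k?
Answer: 1844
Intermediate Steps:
Q(k) = 23*k
2097 + Q(-11) = 2097 + 23*(-11) = 2097 - 253 = 1844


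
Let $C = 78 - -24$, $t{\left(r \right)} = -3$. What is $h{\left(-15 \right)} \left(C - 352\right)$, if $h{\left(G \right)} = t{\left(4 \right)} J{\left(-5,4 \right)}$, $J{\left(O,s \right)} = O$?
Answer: $-3750$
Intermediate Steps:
$C = 102$ ($C = 78 + 24 = 102$)
$h{\left(G \right)} = 15$ ($h{\left(G \right)} = \left(-3\right) \left(-5\right) = 15$)
$h{\left(-15 \right)} \left(C - 352\right) = 15 \left(102 - 352\right) = 15 \left(-250\right) = -3750$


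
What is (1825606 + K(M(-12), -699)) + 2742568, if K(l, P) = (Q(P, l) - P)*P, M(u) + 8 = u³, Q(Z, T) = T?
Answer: 5293037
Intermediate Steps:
M(u) = -8 + u³
K(l, P) = P*(l - P) (K(l, P) = (l - P)*P = P*(l - P))
(1825606 + K(M(-12), -699)) + 2742568 = (1825606 - 699*((-8 + (-12)³) - 1*(-699))) + 2742568 = (1825606 - 699*((-8 - 1728) + 699)) + 2742568 = (1825606 - 699*(-1736 + 699)) + 2742568 = (1825606 - 699*(-1037)) + 2742568 = (1825606 + 724863) + 2742568 = 2550469 + 2742568 = 5293037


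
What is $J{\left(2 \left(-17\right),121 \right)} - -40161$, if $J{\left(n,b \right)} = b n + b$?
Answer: $36168$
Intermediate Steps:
$J{\left(n,b \right)} = b + b n$
$J{\left(2 \left(-17\right),121 \right)} - -40161 = 121 \left(1 + 2 \left(-17\right)\right) - -40161 = 121 \left(1 - 34\right) + 40161 = 121 \left(-33\right) + 40161 = -3993 + 40161 = 36168$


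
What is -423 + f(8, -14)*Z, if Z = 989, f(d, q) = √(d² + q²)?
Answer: -423 + 1978*√65 ≈ 15524.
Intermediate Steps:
-423 + f(8, -14)*Z = -423 + √(8² + (-14)²)*989 = -423 + √(64 + 196)*989 = -423 + √260*989 = -423 + (2*√65)*989 = -423 + 1978*√65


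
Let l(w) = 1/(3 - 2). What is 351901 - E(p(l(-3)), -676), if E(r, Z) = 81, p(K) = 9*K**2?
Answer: 351820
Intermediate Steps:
l(w) = 1 (l(w) = 1/1 = 1)
351901 - E(p(l(-3)), -676) = 351901 - 1*81 = 351901 - 81 = 351820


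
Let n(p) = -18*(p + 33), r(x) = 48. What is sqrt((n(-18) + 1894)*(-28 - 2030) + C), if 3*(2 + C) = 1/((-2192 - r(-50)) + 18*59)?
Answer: I*sqrt(41741182251798)/3534 ≈ 1828.2*I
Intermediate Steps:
n(p) = -594 - 18*p (n(p) = -18*(33 + p) = -594 - 18*p)
C = -7069/3534 (C = -2 + 1/(3*((-2192 - 1*48) + 18*59)) = -2 + 1/(3*((-2192 - 48) + 1062)) = -2 + 1/(3*(-2240 + 1062)) = -2 + (1/3)/(-1178) = -2 + (1/3)*(-1/1178) = -2 - 1/3534 = -7069/3534 ≈ -2.0003)
sqrt((n(-18) + 1894)*(-28 - 2030) + C) = sqrt(((-594 - 18*(-18)) + 1894)*(-28 - 2030) - 7069/3534) = sqrt(((-594 + 324) + 1894)*(-2058) - 7069/3534) = sqrt((-270 + 1894)*(-2058) - 7069/3534) = sqrt(1624*(-2058) - 7069/3534) = sqrt(-3342192 - 7069/3534) = sqrt(-11811313597/3534) = I*sqrt(41741182251798)/3534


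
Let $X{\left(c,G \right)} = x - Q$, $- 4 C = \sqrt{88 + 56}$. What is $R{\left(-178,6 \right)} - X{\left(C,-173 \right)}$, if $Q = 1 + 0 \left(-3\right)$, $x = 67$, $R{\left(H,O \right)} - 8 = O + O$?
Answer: $-46$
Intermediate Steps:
$C = -3$ ($C = - \frac{\sqrt{88 + 56}}{4} = - \frac{\sqrt{144}}{4} = \left(- \frac{1}{4}\right) 12 = -3$)
$R{\left(H,O \right)} = 8 + 2 O$ ($R{\left(H,O \right)} = 8 + \left(O + O\right) = 8 + 2 O$)
$Q = 1$ ($Q = 1 + 0 = 1$)
$X{\left(c,G \right)} = 66$ ($X{\left(c,G \right)} = 67 - 1 = 66$)
$R{\left(-178,6 \right)} - X{\left(C,-173 \right)} = \left(8 + 2 \cdot 6\right) - 66 = \left(8 + 12\right) - 66 = 20 - 66 = -46$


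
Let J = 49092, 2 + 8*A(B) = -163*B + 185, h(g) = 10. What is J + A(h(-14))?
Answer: 391289/8 ≈ 48911.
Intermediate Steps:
A(B) = 183/8 - 163*B/8 (A(B) = -¼ + (-163*B + 185)/8 = -¼ + (185 - 163*B)/8 = -¼ + (185/8 - 163*B/8) = 183/8 - 163*B/8)
J + A(h(-14)) = 49092 + (183/8 - 163/8*10) = 49092 + (183/8 - 815/4) = 49092 - 1447/8 = 391289/8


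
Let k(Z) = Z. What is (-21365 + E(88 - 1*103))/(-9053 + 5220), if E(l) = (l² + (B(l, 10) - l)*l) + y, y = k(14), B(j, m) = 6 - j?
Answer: 21666/3833 ≈ 5.6525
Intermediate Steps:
y = 14
E(l) = 14 + l² + l*(6 - 2*l) (E(l) = (l² + ((6 - l) - l)*l) + 14 = (l² + (6 - 2*l)*l) + 14 = (l² + l*(6 - 2*l)) + 14 = 14 + l² + l*(6 - 2*l))
(-21365 + E(88 - 1*103))/(-9053 + 5220) = (-21365 + (14 - (88 - 1*103)*(-6 + (88 - 1*103))))/(-9053 + 5220) = (-21365 + (14 - (88 - 103)*(-6 + (88 - 103))))/(-3833) = (-21365 + (14 - 1*(-15)*(-6 - 15)))*(-1/3833) = (-21365 + (14 - 1*(-15)*(-21)))*(-1/3833) = (-21365 + (14 - 315))*(-1/3833) = (-21365 - 301)*(-1/3833) = -21666*(-1/3833) = 21666/3833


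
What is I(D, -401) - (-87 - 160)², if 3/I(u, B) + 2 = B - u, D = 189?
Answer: -36117331/592 ≈ -61009.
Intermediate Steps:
I(u, B) = 3/(-2 + B - u) (I(u, B) = 3/(-2 + (B - u)) = 3/(-2 + B - u))
I(D, -401) - (-87 - 160)² = -3/(2 + 189 - 1*(-401)) - (-87 - 160)² = -3/(2 + 189 + 401) - 1*(-247)² = -3/592 - 1*61009 = -3*1/592 - 61009 = -3/592 - 61009 = -36117331/592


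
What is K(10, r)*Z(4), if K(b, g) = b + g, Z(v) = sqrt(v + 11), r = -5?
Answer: 5*sqrt(15) ≈ 19.365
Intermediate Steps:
Z(v) = sqrt(11 + v)
K(10, r)*Z(4) = (10 - 5)*sqrt(11 + 4) = 5*sqrt(15)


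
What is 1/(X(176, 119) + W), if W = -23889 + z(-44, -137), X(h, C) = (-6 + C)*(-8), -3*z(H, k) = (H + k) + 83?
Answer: -3/74281 ≈ -4.0387e-5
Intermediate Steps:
z(H, k) = -83/3 - H/3 - k/3 (z(H, k) = -((H + k) + 83)/3 = -(83 + H + k)/3 = -83/3 - H/3 - k/3)
X(h, C) = 48 - 8*C
W = -71569/3 (W = -23889 + (-83/3 - ⅓*(-44) - ⅓*(-137)) = -23889 + (-83/3 + 44/3 + 137/3) = -23889 + 98/3 = -71569/3 ≈ -23856.)
1/(X(176, 119) + W) = 1/((48 - 8*119) - 71569/3) = 1/((48 - 952) - 71569/3) = 1/(-904 - 71569/3) = 1/(-74281/3) = -3/74281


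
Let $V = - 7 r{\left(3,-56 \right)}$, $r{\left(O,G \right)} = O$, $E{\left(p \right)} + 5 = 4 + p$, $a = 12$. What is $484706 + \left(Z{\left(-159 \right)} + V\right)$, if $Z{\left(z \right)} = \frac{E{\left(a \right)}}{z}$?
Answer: $\frac{77064904}{159} \approx 4.8469 \cdot 10^{5}$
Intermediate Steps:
$E{\left(p \right)} = -1 + p$ ($E{\left(p \right)} = -5 + \left(4 + p\right) = -1 + p$)
$Z{\left(z \right)} = \frac{11}{z}$ ($Z{\left(z \right)} = \frac{-1 + 12}{z} = \frac{11}{z}$)
$V = -21$ ($V = \left(-7\right) 3 = -21$)
$484706 + \left(Z{\left(-159 \right)} + V\right) = 484706 - \left(21 - \frac{11}{-159}\right) = 484706 + \left(11 \left(- \frac{1}{159}\right) - 21\right) = 484706 - \frac{3350}{159} = \frac{77064904}{159}$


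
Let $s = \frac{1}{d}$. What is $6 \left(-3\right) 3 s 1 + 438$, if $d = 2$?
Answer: $411$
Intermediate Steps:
$s = \frac{1}{2} \approx 0.5$
$6 \left(-3\right) 3 s 1 + 438 = 6 \left(-3\right) 3 \cdot \frac{1}{2} \cdot 1 + 438 = \left(-18\right) 3 \cdot \frac{1}{2} \cdot 1 + 438 = \left(-54\right) \frac{1}{2} \cdot 1 + 438 = \left(-27\right) 1 + 438 = -27 + 438 = 411$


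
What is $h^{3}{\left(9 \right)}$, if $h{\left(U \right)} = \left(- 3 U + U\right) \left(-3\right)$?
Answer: $157464$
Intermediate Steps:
$h{\left(U \right)} = 6 U$ ($h{\left(U \right)} = - 2 U \left(-3\right) = 6 U$)
$h^{3}{\left(9 \right)} = \left(6 \cdot 9\right)^{3} = 54^{3} = 157464$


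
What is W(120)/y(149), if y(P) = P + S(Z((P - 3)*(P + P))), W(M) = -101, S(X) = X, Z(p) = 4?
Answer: -101/153 ≈ -0.66013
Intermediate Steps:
y(P) = 4 + P (y(P) = P + 4 = 4 + P)
W(120)/y(149) = -101/(4 + 149) = -101/153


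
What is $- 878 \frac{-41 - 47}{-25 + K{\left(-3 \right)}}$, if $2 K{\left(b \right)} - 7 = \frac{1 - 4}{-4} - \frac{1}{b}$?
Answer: $- \frac{1854336}{503} \approx -3686.6$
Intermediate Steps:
$K{\left(b \right)} = \frac{31}{8} - \frac{1}{2 b}$ ($K{\left(b \right)} = \frac{7}{2} + \frac{\frac{1 - 4}{-4} - \frac{1}{b}}{2} = \frac{7}{2} + \frac{\left(-3\right) \left(- \frac{1}{4}\right) - \frac{1}{b}}{2} = \frac{7}{2} + \frac{\frac{3}{4} - \frac{1}{b}}{2} = \frac{7}{2} + \left(\frac{3}{8} - \frac{1}{2 b}\right) = \frac{31}{8} - \frac{1}{2 b}$)
$- 878 \frac{-41 - 47}{-25 + K{\left(-3 \right)}} = - 878 \frac{-41 - 47}{-25 + \frac{-4 + 31 \left(-3\right)}{8 \left(-3\right)}} = - 878 \left(- \frac{88}{-25 + \frac{1}{8} \left(- \frac{1}{3}\right) \left(-4 - 93\right)}\right) = - 878 \left(- \frac{88}{-25 + \frac{1}{8} \left(- \frac{1}{3}\right) \left(-97\right)}\right) = - 878 \left(- \frac{88}{-25 + \frac{97}{24}}\right) = - 878 \left(- \frac{88}{- \frac{503}{24}}\right) = - 878 \left(\left(-88\right) \left(- \frac{24}{503}\right)\right) = \left(-878\right) \frac{2112}{503} = - \frac{1854336}{503}$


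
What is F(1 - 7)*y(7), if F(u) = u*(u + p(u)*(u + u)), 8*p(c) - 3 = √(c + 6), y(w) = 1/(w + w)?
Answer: 9/2 ≈ 4.5000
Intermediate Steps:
y(w) = 1/(2*w)
p(c) = 3/8 + √(6 + c)/8 (p(c) = 3/8 + √(c + 6)/8 = 3/8 + √(6 + c)/8)
F(u) = u*(u + 2*u*(3/8 + √(6 + u)/8)) (F(u) = u*(u + (3/8 + √(6 + u)/8)*(u + u)) = u*(u + (3/8 + √(6 + u)/8)*(2*u)) = u*(u + 2*u*(3/8 + √(6 + u)/8)))
F(1 - 7)*y(7) = ((1 - 7)²*(7 + √(6 + (1 - 7)))/4)*((½)/7) = ((¼)*(-6)²*(7 + √(6 - 6)))*((½)*(⅐)) = ((¼)*36*(7 + √0))*(1/14) = ((¼)*36*(7 + 0))*(1/14) = ((¼)*36*7)*(1/14) = 63*(1/14) = 9/2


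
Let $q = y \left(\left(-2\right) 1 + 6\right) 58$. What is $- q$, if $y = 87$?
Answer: $-20184$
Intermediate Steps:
$q = 20184$ ($q = 87 \left(\left(-2\right) 1 + 6\right) 58 = 87 \left(-2 + 6\right) 58 = 87 \cdot 4 \cdot 58 = 348 \cdot 58 = 20184$)
$- q = \left(-1\right) 20184 = -20184$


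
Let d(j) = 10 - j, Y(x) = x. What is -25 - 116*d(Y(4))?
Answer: -721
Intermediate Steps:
-25 - 116*d(Y(4)) = -25 - 116*(10 - 1*4) = -25 - 116*(10 - 4) = -25 - 116*6 = -25 - 696 = -721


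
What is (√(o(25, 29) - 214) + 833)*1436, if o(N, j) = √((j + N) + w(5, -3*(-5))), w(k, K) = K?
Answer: 1196188 + 1436*√(-214 + √69) ≈ 1.1962e+6 + 20595.0*I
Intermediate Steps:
o(N, j) = √(15 + N + j) (o(N, j) = √((j + N) - 3*(-5)) = √((N + j) + 15) = √(15 + N + j))
(√(o(25, 29) - 214) + 833)*1436 = (√(√(15 + 25 + 29) - 214) + 833)*1436 = (√(√69 - 214) + 833)*1436 = (√(-214 + √69) + 833)*1436 = (833 + √(-214 + √69))*1436 = 1196188 + 1436*√(-214 + √69)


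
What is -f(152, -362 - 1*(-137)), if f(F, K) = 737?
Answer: -737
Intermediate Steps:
-f(152, -362 - 1*(-137)) = -1*737 = -737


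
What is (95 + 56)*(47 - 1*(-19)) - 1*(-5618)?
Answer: 15584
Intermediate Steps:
(95 + 56)*(47 - 1*(-19)) - 1*(-5618) = 151*(47 + 19) + 5618 = 151*66 + 5618 = 9966 + 5618 = 15584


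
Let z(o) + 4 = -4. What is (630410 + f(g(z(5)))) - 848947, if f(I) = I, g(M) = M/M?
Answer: -218536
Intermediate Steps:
z(o) = -8 (z(o) = -4 - 4 = -8)
g(M) = 1
(630410 + f(g(z(5)))) - 848947 = (630410 + 1) - 848947 = 630411 - 848947 = -218536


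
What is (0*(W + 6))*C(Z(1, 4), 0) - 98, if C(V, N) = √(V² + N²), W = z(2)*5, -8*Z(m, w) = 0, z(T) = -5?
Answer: -98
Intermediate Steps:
Z(m, w) = 0 (Z(m, w) = -⅛*0 = 0)
W = -25 (W = -5*5 = -25)
C(V, N) = √(N² + V²)
(0*(W + 6))*C(Z(1, 4), 0) - 98 = (0*(-25 + 6))*√(0² + 0²) - 98 = (0*(-19))*√(0 + 0) - 98 = 0*√0 - 98 = 0*0 - 98 = 0 - 98 = -98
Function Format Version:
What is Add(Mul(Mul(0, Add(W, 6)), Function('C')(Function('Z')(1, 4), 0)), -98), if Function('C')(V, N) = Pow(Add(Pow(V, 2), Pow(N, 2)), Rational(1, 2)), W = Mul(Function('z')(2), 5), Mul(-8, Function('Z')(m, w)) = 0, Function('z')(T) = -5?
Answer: -98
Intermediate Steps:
Function('Z')(m, w) = 0 (Function('Z')(m, w) = Mul(Rational(-1, 8), 0) = 0)
W = -25 (W = Mul(-5, 5) = -25)
Function('C')(V, N) = Pow(Add(Pow(N, 2), Pow(V, 2)), Rational(1, 2))
Add(Mul(Mul(0, Add(W, 6)), Function('C')(Function('Z')(1, 4), 0)), -98) = Add(Mul(Mul(0, Add(-25, 6)), Pow(Add(Pow(0, 2), Pow(0, 2)), Rational(1, 2))), -98) = Add(Mul(Mul(0, -19), Pow(Add(0, 0), Rational(1, 2))), -98) = Add(Mul(0, Pow(0, Rational(1, 2))), -98) = Add(Mul(0, 0), -98) = Add(0, -98) = -98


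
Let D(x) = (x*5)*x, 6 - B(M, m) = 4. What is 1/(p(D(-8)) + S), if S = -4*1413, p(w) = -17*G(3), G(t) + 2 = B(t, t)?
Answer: -1/5652 ≈ -0.00017693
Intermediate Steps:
B(M, m) = 2 (B(M, m) = 6 - 1*4 = 6 - 4 = 2)
G(t) = 0 (G(t) = -2 + 2 = 0)
D(x) = 5*x² (D(x) = (5*x)*x = 5*x²)
p(w) = 0 (p(w) = -17*0 = 0)
S = -5652
1/(p(D(-8)) + S) = 1/(0 - 5652) = 1/(-5652) = -1/5652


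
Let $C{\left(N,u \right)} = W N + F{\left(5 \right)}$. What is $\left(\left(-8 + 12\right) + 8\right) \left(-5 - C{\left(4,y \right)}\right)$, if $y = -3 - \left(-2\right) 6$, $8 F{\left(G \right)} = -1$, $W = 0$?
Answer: $- \frac{117}{2} \approx -58.5$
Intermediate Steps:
$F{\left(G \right)} = - \frac{1}{8}$ ($F{\left(G \right)} = \frac{1}{8} \left(-1\right) = - \frac{1}{8}$)
$y = 9$ ($y = -3 - -12 = -3 + 12 = 9$)
$C{\left(N,u \right)} = - \frac{1}{8}$ ($C{\left(N,u \right)} = 0 N - \frac{1}{8} = 0 - \frac{1}{8} = - \frac{1}{8}$)
$\left(\left(-8 + 12\right) + 8\right) \left(-5 - C{\left(4,y \right)}\right) = \left(\left(-8 + 12\right) + 8\right) \left(-5 - - \frac{1}{8}\right) = \left(4 + 8\right) \left(-5 + \frac{1}{8}\right) = 12 \left(- \frac{39}{8}\right) = - \frac{117}{2}$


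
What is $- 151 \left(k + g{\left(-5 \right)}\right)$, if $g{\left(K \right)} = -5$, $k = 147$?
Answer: $-21442$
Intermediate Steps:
$- 151 \left(k + g{\left(-5 \right)}\right) = - 151 \left(147 - 5\right) = \left(-151\right) 142 = -21442$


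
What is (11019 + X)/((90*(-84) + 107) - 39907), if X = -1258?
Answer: -9761/47360 ≈ -0.20610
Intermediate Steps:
(11019 + X)/((90*(-84) + 107) - 39907) = (11019 - 1258)/((90*(-84) + 107) - 39907) = 9761/((-7560 + 107) - 39907) = 9761/(-7453 - 39907) = 9761/(-47360) = 9761*(-1/47360) = -9761/47360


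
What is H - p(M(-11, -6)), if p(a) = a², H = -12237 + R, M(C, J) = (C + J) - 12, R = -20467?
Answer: -33545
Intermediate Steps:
M(C, J) = -12 + C + J
H = -32704 (H = -12237 - 20467 = -32704)
H - p(M(-11, -6)) = -32704 - (-12 - 11 - 6)² = -32704 - 1*(-29)² = -32704 - 1*841 = -32704 - 841 = -33545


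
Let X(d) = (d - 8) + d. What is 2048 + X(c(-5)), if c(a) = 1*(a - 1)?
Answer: 2028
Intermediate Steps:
c(a) = -1 + a (c(a) = 1*(-1 + a) = -1 + a)
X(d) = -8 + 2*d (X(d) = (-8 + d) + d = -8 + 2*d)
2048 + X(c(-5)) = 2048 + (-8 + 2*(-1 - 5)) = 2048 + (-8 + 2*(-6)) = 2048 + (-8 - 12) = 2048 - 20 = 2028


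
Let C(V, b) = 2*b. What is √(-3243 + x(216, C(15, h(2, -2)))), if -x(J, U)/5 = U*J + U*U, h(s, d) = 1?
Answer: I*√5423 ≈ 73.641*I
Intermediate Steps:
x(J, U) = -5*U² - 5*J*U (x(J, U) = -5*(U*J + U*U) = -5*(J*U + U²) = -5*(U² + J*U) = -5*U² - 5*J*U)
√(-3243 + x(216, C(15, h(2, -2)))) = √(-3243 - 5*2*1*(216 + 2*1)) = √(-3243 - 5*2*(216 + 2)) = √(-3243 - 5*2*218) = √(-3243 - 2180) = √(-5423) = I*√5423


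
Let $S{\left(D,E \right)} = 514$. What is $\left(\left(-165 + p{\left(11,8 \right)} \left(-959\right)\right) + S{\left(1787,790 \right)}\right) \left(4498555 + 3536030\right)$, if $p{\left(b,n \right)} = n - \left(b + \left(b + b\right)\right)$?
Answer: $195433245540$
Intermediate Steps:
$p{\left(b,n \right)} = n - 3 b$ ($p{\left(b,n \right)} = n - \left(b + 2 b\right) = n - 3 b$)
$\left(\left(-165 + p{\left(11,8 \right)} \left(-959\right)\right) + S{\left(1787,790 \right)}\right) \left(4498555 + 3536030\right) = \left(\left(-165 + \left(8 - 33\right) \left(-959\right)\right) + 514\right) \left(4498555 + 3536030\right) = \left(\left(-165 + \left(8 - 33\right) \left(-959\right)\right) + 514\right) 8034585 = \left(\left(-165 - -23975\right) + 514\right) 8034585 = \left(\left(-165 + 23975\right) + 514\right) 8034585 = \left(23810 + 514\right) 8034585 = 24324 \cdot 8034585 = 195433245540$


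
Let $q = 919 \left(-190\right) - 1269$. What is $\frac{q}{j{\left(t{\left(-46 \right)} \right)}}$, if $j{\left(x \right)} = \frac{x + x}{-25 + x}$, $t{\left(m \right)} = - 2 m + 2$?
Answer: $- \frac{12135651}{188} \approx -64551.0$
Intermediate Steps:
$t{\left(m \right)} = 2 - 2 m$
$j{\left(x \right)} = \frac{2 x}{-25 + x}$
$q = -175879$ ($q = -174610 - 1269 = -175879$)
$\frac{q}{j{\left(t{\left(-46 \right)} \right)}} = - \frac{175879}{2 \left(2 - -92\right) \frac{1}{-25 + \left(2 - -92\right)}} = - \frac{175879}{2 \left(2 + 92\right) \frac{1}{-25 + \left(2 + 92\right)}} = - \frac{175879}{2 \cdot 94 \frac{1}{-25 + 94}} = - \frac{175879}{2 \cdot 94 \cdot \frac{1}{69}} = - \frac{175879}{\frac{188}{69}} = \left(-175879\right) \frac{69}{188} = - \frac{12135651}{188}$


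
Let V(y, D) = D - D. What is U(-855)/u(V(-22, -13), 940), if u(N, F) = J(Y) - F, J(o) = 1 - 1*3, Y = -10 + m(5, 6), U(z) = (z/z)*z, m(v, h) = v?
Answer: 285/314 ≈ 0.90764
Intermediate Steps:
U(z) = z (U(z) = 1*z = z)
V(y, D) = 0
Y = -5 (Y = -10 + 5 = -5)
J(o) = -2 (J(o) = 1 - 3 = -2)
u(N, F) = -2 - F
U(-855)/u(V(-22, -13), 940) = -855/(-2 - 1*940) = -855/(-2 - 940) = -855/(-942) = -855*(-1/942) = 285/314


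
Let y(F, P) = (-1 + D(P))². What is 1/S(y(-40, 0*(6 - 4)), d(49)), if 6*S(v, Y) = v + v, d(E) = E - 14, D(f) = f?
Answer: 3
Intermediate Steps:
y(F, P) = (-1 + P)²
d(E) = -14 + E
S(v, Y) = v/3 (S(v, Y) = (v + v)/6 = (2*v)/6 = v/3)
1/S(y(-40, 0*(6 - 4)), d(49)) = 1/((-1 + 0*(6 - 4))²/3) = 1/((-1 + 0*2)²/3) = 1/((-1 + 0)²/3) = 1/((⅓)*(-1)²) = 1/((⅓)*1) = 1/(⅓) = 3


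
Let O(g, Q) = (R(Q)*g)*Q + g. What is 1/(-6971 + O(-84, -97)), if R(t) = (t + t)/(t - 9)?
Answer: 53/416441 ≈ 0.00012727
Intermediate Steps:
R(t) = 2*t/(-9 + t) (R(t) = (2*t)/(-9 + t) = 2*t/(-9 + t))
O(g, Q) = g + 2*g*Q²/(-9 + Q) (O(g, Q) = ((2*Q/(-9 + Q))*g)*Q + g = (2*Q*g/(-9 + Q))*Q + g = 2*g*Q²/(-9 + Q) + g = g + 2*g*Q²/(-9 + Q))
1/(-6971 + O(-84, -97)) = 1/(-6971 - 84*(-9 - 97 + 2*(-97)²)/(-9 - 97)) = 1/(-6971 - 84*(-9 - 97 + 2*9409)/(-106)) = 1/(-6971 - 84*(-1/106)*(-9 - 97 + 18818)) = 1/(-6971 - 84*(-1/106)*18712) = 1/(-6971 + 785904/53) = 1/(416441/53) = 53/416441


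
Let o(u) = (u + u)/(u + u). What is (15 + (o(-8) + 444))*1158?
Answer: 532680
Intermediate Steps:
o(u) = 1 (o(u) = (2*u)/((2*u)) = (2*u)*(1/(2*u)) = 1)
(15 + (o(-8) + 444))*1158 = (15 + (1 + 444))*1158 = (15 + 445)*1158 = 460*1158 = 532680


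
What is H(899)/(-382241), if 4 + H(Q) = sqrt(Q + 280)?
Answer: 4/382241 - 3*sqrt(131)/382241 ≈ -7.9365e-5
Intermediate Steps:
H(Q) = -4 + sqrt(280 + Q) (H(Q) = -4 + sqrt(Q + 280) = -4 + sqrt(280 + Q))
H(899)/(-382241) = (-4 + sqrt(280 + 899))/(-382241) = (-4 + sqrt(1179))*(-1/382241) = (-4 + 3*sqrt(131))*(-1/382241) = 4/382241 - 3*sqrt(131)/382241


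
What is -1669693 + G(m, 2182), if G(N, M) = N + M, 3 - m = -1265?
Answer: -1666243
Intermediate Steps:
m = 1268 (m = 3 - 1*(-1265) = 3 + 1265 = 1268)
G(N, M) = M + N
-1669693 + G(m, 2182) = -1669693 + (2182 + 1268) = -1669693 + 3450 = -1666243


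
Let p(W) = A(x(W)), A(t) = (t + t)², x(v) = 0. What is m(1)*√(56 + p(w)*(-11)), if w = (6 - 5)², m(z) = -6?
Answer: -12*√14 ≈ -44.900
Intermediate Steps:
w = 1 (w = 1² = 1)
A(t) = 4*t² (A(t) = (2*t)² = 4*t²)
p(W) = 0 (p(W) = 4*0² = 4*0 = 0)
m(1)*√(56 + p(w)*(-11)) = -6*√(56 + 0*(-11)) = -6*√(56 + 0) = -12*√14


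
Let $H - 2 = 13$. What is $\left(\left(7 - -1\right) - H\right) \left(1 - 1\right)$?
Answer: $0$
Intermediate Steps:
$H = 15$ ($H = 2 + 13 = 15$)
$\left(\left(7 - -1\right) - H\right) \left(1 - 1\right) = \left(\left(7 - -1\right) - 15\right) \left(1 - 1\right) = \left(\left(7 + 1\right) - 15\right) 0 = \left(8 - 15\right) 0 = \left(-7\right) 0 = 0$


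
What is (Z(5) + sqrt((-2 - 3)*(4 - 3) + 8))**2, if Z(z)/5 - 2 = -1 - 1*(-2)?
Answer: (15 + sqrt(3))**2 ≈ 279.96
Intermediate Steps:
Z(z) = 15 (Z(z) = 10 + 5*(-1 - 1*(-2)) = 10 + 5*(-1 + 2) = 10 + 5*1 = 10 + 5 = 15)
(Z(5) + sqrt((-2 - 3)*(4 - 3) + 8))**2 = (15 + sqrt((-2 - 3)*(4 - 3) + 8))**2 = (15 + sqrt(-5*1 + 8))**2 = (15 + sqrt(-5 + 8))**2 = (15 + sqrt(3))**2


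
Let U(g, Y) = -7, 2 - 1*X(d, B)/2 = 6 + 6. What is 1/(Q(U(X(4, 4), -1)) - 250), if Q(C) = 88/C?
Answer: -7/1838 ≈ -0.0038085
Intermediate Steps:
X(d, B) = -20 (X(d, B) = 4 - 2*(6 + 6) = 4 - 2*12 = 4 - 24 = -20)
1/(Q(U(X(4, 4), -1)) - 250) = 1/(88/(-7) - 250) = 1/(88*(-⅐) - 250) = 1/(-88/7 - 250) = 1/(-1838/7) = -7/1838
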